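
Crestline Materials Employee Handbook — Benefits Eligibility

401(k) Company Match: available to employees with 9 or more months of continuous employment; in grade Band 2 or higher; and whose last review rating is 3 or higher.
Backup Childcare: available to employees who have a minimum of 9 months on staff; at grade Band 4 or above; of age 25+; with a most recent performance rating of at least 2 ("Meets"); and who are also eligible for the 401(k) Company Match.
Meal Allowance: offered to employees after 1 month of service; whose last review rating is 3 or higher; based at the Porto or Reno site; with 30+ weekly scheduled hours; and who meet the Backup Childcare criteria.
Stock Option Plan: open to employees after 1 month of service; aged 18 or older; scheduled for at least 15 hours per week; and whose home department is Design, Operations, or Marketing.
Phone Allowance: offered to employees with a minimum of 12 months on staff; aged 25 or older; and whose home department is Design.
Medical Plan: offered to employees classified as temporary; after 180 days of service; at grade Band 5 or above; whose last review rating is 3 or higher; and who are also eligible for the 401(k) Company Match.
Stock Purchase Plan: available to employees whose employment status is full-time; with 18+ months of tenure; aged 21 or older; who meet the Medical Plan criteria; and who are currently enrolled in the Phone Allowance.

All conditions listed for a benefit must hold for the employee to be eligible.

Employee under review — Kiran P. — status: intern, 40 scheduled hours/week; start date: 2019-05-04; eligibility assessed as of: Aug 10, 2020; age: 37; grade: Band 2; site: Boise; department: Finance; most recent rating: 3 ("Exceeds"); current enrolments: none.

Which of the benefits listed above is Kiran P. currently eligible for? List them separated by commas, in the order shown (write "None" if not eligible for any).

Service from 2019-05-04 to Aug 10, 2020: 464 days.
401(k) Company Match — service 464 days ≥ 9 months (≈270 days) ✓; grade Band 2 ≥ Band 2 ✓; rating 3 ≥ 3 ✓ → eligible.
Backup Childcare — service 464 days ≥ 9 months (≈270 days) ✓; grade Band 2 < Band 4 ✗ → not eligible.
Meal Allowance — service 464 days ≥ 1 month (≈30 days) ✓; rating 3 ≥ 3 ✓; site Boise ✗ (not Porto or Reno) → not eligible.
Stock Option Plan — service 464 days ≥ 1 month (≈30 days) ✓; age 37 ≥ 18 ✓; 40 hrs/wk ≥ 15 ✓; dept Finance ✗ → not eligible.
Phone Allowance — service 464 days ≥ 12 months (≈360 days) ✓; age 37 ≥ 25 ✓; dept Finance ✗ → not eligible.
Medical Plan — status intern ✗ (requires temporary) → not eligible.
Stock Purchase Plan — status intern ✗ (requires full-time) → not eligible.

401(k) Company Match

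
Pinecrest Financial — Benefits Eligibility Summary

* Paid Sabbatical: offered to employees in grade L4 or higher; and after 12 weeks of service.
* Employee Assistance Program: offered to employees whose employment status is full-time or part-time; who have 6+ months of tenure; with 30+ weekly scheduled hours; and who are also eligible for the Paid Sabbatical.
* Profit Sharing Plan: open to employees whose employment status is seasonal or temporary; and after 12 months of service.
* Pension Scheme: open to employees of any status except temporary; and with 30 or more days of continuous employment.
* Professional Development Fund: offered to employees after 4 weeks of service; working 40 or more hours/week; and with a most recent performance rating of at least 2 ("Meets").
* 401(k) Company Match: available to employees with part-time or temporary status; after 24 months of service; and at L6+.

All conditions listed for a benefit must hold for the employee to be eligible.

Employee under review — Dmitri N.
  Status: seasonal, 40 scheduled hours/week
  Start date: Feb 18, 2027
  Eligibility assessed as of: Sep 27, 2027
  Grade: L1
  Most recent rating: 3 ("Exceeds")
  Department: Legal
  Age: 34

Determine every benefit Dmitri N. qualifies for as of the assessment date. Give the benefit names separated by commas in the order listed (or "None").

Pension Scheme, Professional Development Fund

Service from Feb 18, 2027 to Sep 27, 2027: 221 days.
Paid Sabbatical — grade L1 < L4 ✗ → not eligible.
Employee Assistance Program — status seasonal ✗ (requires full-time or part-time) → not eligible.
Profit Sharing Plan — status seasonal ✓; service 221 days < 12 months (≈360 days) ✗ → not eligible.
Pension Scheme — status seasonal ✓ (not excluded); service 221 days ≥ 30 days ✓ → eligible.
Professional Development Fund — service 221 days ≥ 4 weeks (≈28 days) ✓; 40 hrs/wk ≥ 40 ✓; rating 3 ≥ 2 ✓ → eligible.
401(k) Company Match — status seasonal ✗ (requires part-time or temporary) → not eligible.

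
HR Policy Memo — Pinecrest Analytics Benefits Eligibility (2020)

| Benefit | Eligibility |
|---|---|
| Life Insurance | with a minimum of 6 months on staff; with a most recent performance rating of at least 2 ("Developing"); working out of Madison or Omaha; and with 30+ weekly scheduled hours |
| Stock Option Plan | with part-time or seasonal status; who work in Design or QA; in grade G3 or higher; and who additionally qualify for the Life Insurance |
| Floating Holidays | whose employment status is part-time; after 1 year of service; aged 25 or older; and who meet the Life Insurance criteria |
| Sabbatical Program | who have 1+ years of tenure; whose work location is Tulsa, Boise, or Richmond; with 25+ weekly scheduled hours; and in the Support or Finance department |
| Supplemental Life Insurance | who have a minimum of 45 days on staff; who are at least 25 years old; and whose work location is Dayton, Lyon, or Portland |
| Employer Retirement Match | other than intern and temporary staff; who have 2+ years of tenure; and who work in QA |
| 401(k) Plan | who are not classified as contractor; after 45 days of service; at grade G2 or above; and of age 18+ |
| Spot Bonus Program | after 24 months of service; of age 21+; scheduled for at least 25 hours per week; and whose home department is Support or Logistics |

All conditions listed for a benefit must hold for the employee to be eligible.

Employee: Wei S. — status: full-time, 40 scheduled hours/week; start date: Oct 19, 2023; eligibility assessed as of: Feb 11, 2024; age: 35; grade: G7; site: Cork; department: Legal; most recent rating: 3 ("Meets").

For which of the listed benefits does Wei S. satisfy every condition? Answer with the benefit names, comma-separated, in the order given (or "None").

401(k) Plan

Service from Oct 19, 2023 to Feb 11, 2024: 115 days.
Life Insurance — service 115 days < 6 months (≈180 days) ✗ → not eligible.
Stock Option Plan — status full-time ✗ (requires part-time or seasonal) → not eligible.
Floating Holidays — status full-time ✗ (requires part-time) → not eligible.
Sabbatical Program — service 115 days < 1 year (≈365 days) ✗ → not eligible.
Supplemental Life Insurance — service 115 days ≥ 45 days ✓; age 35 ≥ 25 ✓; site Cork ✗ (not Dayton, Lyon, or Portland) → not eligible.
Employer Retirement Match — status full-time ✓ (not excluded); service 115 days < 2 years (≈730 days) ✗ → not eligible.
401(k) Plan — status full-time ✓ (not excluded); service 115 days ≥ 45 days ✓; grade G7 ≥ G2 ✓; age 35 ≥ 18 ✓ → eligible.
Spot Bonus Program — service 115 days < 24 months (≈720 days) ✗ → not eligible.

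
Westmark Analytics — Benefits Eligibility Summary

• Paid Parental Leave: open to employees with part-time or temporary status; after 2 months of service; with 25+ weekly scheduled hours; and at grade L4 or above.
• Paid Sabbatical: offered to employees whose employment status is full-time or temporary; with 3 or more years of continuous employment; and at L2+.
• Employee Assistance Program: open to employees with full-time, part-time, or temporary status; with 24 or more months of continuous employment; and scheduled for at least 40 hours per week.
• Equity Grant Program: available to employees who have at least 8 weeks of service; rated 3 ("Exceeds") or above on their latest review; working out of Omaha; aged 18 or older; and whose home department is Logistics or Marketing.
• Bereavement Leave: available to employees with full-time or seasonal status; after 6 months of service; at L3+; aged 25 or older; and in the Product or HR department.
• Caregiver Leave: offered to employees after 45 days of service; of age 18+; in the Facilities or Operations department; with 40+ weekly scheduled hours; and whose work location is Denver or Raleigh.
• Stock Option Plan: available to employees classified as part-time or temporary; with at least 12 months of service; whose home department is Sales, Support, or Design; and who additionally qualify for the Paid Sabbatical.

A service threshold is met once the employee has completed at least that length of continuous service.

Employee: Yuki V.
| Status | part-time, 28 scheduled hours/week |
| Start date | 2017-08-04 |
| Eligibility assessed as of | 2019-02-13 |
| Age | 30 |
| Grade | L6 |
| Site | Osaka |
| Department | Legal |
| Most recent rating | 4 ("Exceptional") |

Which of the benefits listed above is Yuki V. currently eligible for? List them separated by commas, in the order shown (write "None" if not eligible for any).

Service from 2017-08-04 to 2019-02-13: 558 days.
Paid Parental Leave — status part-time ✓; service 558 days ≥ 2 months (≈60 days) ✓; 28 hrs/wk ≥ 25 ✓; grade L6 ≥ L4 ✓ → eligible.
Paid Sabbatical — status part-time ✗ (requires full-time or temporary) → not eligible.
Employee Assistance Program — status part-time ✓; service 558 days < 24 months (≈720 days) ✗ → not eligible.
Equity Grant Program — service 558 days ≥ 8 weeks (≈56 days) ✓; rating 4 ≥ 3 ✓; site Osaka ✗ (not Omaha) → not eligible.
Bereavement Leave — status part-time ✗ (requires full-time or seasonal) → not eligible.
Caregiver Leave — service 558 days ≥ 45 days ✓; age 30 ≥ 18 ✓; dept Legal ✗ → not eligible.
Stock Option Plan — status part-time ✓; service 558 days ≥ 12 months (≈360 days) ✓; dept Legal ✗ → not eligible.

Paid Parental Leave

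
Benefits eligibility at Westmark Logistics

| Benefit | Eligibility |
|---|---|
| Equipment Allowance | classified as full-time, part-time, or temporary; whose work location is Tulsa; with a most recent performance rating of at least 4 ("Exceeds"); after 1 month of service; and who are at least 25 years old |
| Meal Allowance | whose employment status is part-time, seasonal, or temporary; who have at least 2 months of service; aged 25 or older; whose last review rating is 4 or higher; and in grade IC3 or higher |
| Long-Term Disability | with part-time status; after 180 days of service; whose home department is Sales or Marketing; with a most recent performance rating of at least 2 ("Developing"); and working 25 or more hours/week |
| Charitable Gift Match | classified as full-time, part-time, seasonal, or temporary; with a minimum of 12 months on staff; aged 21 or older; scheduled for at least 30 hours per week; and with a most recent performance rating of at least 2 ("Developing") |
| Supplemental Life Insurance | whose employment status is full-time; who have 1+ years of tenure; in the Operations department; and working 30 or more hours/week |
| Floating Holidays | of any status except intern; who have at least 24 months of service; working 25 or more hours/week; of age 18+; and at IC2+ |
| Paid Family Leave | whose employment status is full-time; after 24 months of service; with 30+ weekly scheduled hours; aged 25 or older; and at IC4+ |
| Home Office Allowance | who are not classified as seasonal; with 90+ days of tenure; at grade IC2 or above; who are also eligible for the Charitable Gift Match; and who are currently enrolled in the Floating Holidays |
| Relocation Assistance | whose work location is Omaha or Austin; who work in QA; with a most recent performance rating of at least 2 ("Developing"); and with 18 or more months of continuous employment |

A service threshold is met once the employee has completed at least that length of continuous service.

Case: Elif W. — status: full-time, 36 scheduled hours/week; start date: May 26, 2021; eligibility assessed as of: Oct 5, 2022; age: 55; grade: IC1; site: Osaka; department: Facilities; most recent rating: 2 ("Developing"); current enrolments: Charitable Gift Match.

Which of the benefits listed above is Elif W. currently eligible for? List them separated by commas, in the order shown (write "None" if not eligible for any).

Charitable Gift Match

Service from May 26, 2021 to Oct 5, 2022: 497 days.
Equipment Allowance — status full-time ✓; site Osaka ✗ (not Tulsa) → not eligible.
Meal Allowance — status full-time ✗ (requires part-time, seasonal, or temporary) → not eligible.
Long-Term Disability — status full-time ✗ (requires part-time) → not eligible.
Charitable Gift Match — status full-time ✓; service 497 days ≥ 12 months (≈360 days) ✓; age 55 ≥ 21 ✓; 36 hrs/wk ≥ 30 ✓; rating 2 ≥ 2 ✓ → eligible.
Supplemental Life Insurance — status full-time ✓; service 497 days ≥ 1 year (≈365 days) ✓; dept Facilities ✗ → not eligible.
Floating Holidays — status full-time ✓ (not excluded); service 497 days < 24 months (≈720 days) ✗ → not eligible.
Paid Family Leave — status full-time ✓; service 497 days < 24 months (≈720 days) ✗ → not eligible.
Home Office Allowance — status full-time ✓ (not excluded); service 497 days ≥ 90 days ✓; grade IC1 < IC2 ✗ → not eligible.
Relocation Assistance — site Osaka ✗ (not Omaha or Austin) → not eligible.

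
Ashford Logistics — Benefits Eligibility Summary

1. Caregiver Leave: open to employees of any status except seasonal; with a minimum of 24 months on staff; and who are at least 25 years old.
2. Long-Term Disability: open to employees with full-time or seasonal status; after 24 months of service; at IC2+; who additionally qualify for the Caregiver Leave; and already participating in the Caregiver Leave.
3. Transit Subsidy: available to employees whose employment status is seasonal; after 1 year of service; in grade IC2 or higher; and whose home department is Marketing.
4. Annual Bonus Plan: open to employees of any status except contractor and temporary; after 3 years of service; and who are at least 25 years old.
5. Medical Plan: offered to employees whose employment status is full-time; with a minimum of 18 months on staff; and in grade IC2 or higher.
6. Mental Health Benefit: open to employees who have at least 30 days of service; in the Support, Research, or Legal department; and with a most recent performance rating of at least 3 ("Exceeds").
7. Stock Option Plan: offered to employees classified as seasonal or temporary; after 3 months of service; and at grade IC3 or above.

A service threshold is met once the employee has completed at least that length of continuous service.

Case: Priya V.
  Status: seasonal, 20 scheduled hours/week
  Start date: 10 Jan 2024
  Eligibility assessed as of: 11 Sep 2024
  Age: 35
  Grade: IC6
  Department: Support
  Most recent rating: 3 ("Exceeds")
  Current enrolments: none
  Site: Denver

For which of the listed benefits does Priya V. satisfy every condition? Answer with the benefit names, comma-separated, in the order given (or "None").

Mental Health Benefit, Stock Option Plan

Service from 10 Jan 2024 to 11 Sep 2024: 245 days.
Caregiver Leave — status seasonal ✗ (excluded) → not eligible.
Long-Term Disability — status seasonal ✓; service 245 days < 24 months (≈720 days) ✗ → not eligible.
Transit Subsidy — status seasonal ✓; service 245 days < 1 year (≈365 days) ✗ → not eligible.
Annual Bonus Plan — status seasonal ✓ (not excluded); service 245 days < 3 years (≈1095 days) ✗ → not eligible.
Medical Plan — status seasonal ✗ (requires full-time) → not eligible.
Mental Health Benefit — service 245 days ≥ 30 days ✓; dept Support ✓; rating 3 ≥ 3 ✓ → eligible.
Stock Option Plan — status seasonal ✓; service 245 days ≥ 3 months (≈90 days) ✓; grade IC6 ≥ IC3 ✓ → eligible.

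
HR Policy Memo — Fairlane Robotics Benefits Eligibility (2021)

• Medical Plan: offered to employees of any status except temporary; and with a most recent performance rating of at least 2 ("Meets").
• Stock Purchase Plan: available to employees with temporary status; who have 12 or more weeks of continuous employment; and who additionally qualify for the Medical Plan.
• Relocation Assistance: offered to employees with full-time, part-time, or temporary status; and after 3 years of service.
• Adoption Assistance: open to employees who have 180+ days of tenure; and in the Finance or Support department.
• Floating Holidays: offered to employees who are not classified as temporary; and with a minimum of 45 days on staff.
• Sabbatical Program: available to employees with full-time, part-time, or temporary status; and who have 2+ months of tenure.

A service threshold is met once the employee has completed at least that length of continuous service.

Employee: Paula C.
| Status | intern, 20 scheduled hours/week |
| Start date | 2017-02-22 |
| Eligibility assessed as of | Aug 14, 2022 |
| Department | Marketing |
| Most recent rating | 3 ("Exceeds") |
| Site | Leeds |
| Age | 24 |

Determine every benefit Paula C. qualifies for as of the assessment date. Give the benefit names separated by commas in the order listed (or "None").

Medical Plan, Floating Holidays

Service from 2017-02-22 to Aug 14, 2022: 1999 days.
Medical Plan — status intern ✓ (not excluded); rating 3 ≥ 2 ✓ → eligible.
Stock Purchase Plan — status intern ✗ (requires temporary) → not eligible.
Relocation Assistance — status intern ✗ (requires full-time, part-time, or temporary) → not eligible.
Adoption Assistance — service 1999 days ≥ 180 days ✓; dept Marketing ✗ → not eligible.
Floating Holidays — status intern ✓ (not excluded); service 1999 days ≥ 45 days ✓ → eligible.
Sabbatical Program — status intern ✗ (requires full-time, part-time, or temporary) → not eligible.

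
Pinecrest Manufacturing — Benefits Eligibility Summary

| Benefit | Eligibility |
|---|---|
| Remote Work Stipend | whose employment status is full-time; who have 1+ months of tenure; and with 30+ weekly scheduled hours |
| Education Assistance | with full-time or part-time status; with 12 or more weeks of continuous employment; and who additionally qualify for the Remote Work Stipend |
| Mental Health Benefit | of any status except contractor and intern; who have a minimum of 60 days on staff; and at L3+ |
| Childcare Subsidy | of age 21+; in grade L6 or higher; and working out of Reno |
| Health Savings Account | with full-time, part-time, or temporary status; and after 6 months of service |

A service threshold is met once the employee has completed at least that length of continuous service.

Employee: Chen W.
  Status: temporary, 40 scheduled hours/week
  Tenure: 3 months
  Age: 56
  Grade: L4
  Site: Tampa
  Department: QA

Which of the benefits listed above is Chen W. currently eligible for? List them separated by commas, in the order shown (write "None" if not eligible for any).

Remote Work Stipend — status temporary ✗ (requires full-time) → not eligible.
Education Assistance — status temporary ✗ (requires full-time or part-time) → not eligible.
Mental Health Benefit — status temporary ✓ (not excluded); service 3 months ≥ 60 days ✓; grade L4 ≥ L3 ✓ → eligible.
Childcare Subsidy — age 56 ≥ 21 ✓; grade L4 < L6 ✗ → not eligible.
Health Savings Account — status temporary ✓; service 3 months < 6 months ✗ → not eligible.

Mental Health Benefit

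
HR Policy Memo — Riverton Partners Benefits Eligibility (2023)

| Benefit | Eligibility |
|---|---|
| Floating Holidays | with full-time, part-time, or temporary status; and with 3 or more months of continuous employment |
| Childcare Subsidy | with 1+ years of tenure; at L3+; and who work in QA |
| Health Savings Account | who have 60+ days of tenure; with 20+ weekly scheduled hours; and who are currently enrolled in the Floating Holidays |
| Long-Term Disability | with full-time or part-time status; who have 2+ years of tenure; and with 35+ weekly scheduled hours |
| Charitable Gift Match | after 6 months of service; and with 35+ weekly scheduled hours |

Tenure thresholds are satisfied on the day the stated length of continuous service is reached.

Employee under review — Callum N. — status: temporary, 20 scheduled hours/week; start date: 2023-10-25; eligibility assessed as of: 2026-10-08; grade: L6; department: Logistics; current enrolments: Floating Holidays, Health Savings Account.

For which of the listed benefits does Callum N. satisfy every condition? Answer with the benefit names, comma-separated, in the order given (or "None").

Service from 2023-10-25 to 2026-10-08: 1079 days.
Floating Holidays — status temporary ✓; service 1079 days ≥ 3 months (≈90 days) ✓ → eligible.
Childcare Subsidy — service 1079 days ≥ 1 year (≈365 days) ✓; grade L6 ≥ L3 ✓; dept Logistics ✗ → not eligible.
Health Savings Account — service 1079 days ≥ 60 days ✓; 20 hrs/wk ≥ 20 ✓; enrolled in Floating Holidays ✓ → eligible.
Long-Term Disability — status temporary ✗ (requires full-time or part-time) → not eligible.
Charitable Gift Match — service 1079 days ≥ 6 months (≈180 days) ✓; 20 hrs/wk < 35 ✗ → not eligible.

Floating Holidays, Health Savings Account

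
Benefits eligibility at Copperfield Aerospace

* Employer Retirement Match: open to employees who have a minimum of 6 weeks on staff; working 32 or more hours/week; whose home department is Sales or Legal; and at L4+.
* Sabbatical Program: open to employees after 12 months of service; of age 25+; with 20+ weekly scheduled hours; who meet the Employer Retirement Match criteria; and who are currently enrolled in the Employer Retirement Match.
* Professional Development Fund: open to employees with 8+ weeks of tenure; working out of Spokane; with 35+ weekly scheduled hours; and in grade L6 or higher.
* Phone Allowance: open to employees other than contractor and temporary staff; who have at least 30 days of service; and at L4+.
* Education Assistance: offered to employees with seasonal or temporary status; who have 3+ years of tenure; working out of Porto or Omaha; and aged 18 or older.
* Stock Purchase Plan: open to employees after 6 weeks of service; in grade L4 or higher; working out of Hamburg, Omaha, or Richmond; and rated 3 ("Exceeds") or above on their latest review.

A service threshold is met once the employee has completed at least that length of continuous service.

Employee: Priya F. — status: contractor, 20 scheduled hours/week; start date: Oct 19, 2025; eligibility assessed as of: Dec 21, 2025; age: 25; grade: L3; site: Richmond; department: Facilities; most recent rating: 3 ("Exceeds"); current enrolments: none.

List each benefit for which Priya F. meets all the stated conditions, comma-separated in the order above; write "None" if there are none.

None

Service from Oct 19, 2025 to Dec 21, 2025: 63 days.
Employer Retirement Match — service 63 days ≥ 6 weeks (≈42 days) ✓; 20 hrs/wk < 32 ✗ → not eligible.
Sabbatical Program — service 63 days < 12 months (≈360 days) ✗ → not eligible.
Professional Development Fund — service 63 days ≥ 8 weeks (≈56 days) ✓; site Richmond ✗ (not Spokane) → not eligible.
Phone Allowance — status contractor ✗ (excluded) → not eligible.
Education Assistance — status contractor ✗ (requires seasonal or temporary) → not eligible.
Stock Purchase Plan — service 63 days ≥ 6 weeks (≈42 days) ✓; grade L3 < L4 ✗ → not eligible.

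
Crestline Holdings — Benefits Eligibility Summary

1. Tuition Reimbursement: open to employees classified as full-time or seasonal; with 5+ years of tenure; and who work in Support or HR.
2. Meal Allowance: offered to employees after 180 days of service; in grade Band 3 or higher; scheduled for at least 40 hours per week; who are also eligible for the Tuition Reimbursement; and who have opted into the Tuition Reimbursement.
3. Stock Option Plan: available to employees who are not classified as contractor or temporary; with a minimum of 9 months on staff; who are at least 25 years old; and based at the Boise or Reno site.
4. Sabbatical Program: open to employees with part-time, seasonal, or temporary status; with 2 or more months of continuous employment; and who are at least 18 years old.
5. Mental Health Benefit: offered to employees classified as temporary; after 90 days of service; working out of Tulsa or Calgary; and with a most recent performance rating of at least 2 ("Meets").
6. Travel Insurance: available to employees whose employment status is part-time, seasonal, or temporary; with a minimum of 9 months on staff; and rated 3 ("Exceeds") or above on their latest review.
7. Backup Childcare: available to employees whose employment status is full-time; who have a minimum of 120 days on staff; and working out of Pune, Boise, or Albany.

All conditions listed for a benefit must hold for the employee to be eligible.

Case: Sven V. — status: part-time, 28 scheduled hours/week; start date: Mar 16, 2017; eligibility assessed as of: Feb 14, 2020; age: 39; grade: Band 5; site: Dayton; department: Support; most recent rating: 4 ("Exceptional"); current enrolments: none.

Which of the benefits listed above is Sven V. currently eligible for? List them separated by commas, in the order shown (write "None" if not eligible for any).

Service from Mar 16, 2017 to Feb 14, 2020: 1065 days.
Tuition Reimbursement — status part-time ✗ (requires full-time or seasonal) → not eligible.
Meal Allowance — service 1065 days ≥ 180 days ✓; grade Band 5 ≥ Band 3 ✓; 28 hrs/wk < 40 ✗ → not eligible.
Stock Option Plan — status part-time ✓ (not excluded); service 1065 days ≥ 9 months (≈270 days) ✓; age 39 ≥ 25 ✓; site Dayton ✗ (not Boise or Reno) → not eligible.
Sabbatical Program — status part-time ✓; service 1065 days ≥ 2 months (≈60 days) ✓; age 39 ≥ 18 ✓ → eligible.
Mental Health Benefit — status part-time ✗ (requires temporary) → not eligible.
Travel Insurance — status part-time ✓; service 1065 days ≥ 9 months (≈270 days) ✓; rating 4 ≥ 3 ✓ → eligible.
Backup Childcare — status part-time ✗ (requires full-time) → not eligible.

Sabbatical Program, Travel Insurance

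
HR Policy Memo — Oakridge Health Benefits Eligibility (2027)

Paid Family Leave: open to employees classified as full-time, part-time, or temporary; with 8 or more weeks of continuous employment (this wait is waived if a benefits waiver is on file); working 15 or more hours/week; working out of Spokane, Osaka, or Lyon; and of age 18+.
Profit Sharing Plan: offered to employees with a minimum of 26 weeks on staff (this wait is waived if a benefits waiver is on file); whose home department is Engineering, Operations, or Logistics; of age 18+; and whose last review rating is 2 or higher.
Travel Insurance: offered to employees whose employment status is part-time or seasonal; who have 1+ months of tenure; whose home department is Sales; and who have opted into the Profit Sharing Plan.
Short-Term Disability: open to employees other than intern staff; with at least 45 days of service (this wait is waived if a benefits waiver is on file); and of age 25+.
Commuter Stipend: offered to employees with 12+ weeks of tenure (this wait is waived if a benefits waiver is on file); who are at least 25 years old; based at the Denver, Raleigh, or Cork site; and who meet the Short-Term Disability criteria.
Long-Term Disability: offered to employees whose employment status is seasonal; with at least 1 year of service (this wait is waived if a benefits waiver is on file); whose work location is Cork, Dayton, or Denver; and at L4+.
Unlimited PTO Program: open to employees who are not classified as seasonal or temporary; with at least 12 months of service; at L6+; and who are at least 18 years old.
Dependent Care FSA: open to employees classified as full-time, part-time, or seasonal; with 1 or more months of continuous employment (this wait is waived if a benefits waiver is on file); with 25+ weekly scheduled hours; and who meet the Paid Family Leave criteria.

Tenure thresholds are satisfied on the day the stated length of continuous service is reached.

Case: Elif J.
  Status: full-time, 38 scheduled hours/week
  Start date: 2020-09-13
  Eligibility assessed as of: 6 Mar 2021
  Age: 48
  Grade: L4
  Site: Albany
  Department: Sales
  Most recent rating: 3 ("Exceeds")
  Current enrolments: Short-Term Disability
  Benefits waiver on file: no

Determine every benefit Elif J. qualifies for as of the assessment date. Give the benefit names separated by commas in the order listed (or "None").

Short-Term Disability

Service from 2020-09-13 to 6 Mar 2021: 174 days.
Paid Family Leave — status full-time ✓; no waiver, service 174 days ≥ 8 weeks (≈56 days) ✓; 38 hrs/wk ≥ 15 ✓; site Albany ✗ (not Spokane, Osaka, or Lyon) → not eligible.
Profit Sharing Plan — no waiver, service 174 days < 26 weeks (≈182 days) ✗ → not eligible.
Travel Insurance — status full-time ✗ (requires part-time or seasonal) → not eligible.
Short-Term Disability — status full-time ✓ (not excluded); no waiver, service 174 days ≥ 45 days ✓; age 48 ≥ 25 ✓ → eligible.
Commuter Stipend — no waiver, service 174 days ≥ 12 weeks (≈84 days) ✓; age 48 ≥ 25 ✓; site Albany ✗ (not Denver, Raleigh, or Cork) → not eligible.
Long-Term Disability — status full-time ✗ (requires seasonal) → not eligible.
Unlimited PTO Program — status full-time ✓ (not excluded); service 174 days < 12 months (≈360 days) ✗ → not eligible.
Dependent Care FSA — status full-time ✓; no waiver, service 174 days ≥ 1 month (≈30 days) ✓; 38 hrs/wk ≥ 25 ✓; not eligible for Paid Family Leave ✗ → not eligible.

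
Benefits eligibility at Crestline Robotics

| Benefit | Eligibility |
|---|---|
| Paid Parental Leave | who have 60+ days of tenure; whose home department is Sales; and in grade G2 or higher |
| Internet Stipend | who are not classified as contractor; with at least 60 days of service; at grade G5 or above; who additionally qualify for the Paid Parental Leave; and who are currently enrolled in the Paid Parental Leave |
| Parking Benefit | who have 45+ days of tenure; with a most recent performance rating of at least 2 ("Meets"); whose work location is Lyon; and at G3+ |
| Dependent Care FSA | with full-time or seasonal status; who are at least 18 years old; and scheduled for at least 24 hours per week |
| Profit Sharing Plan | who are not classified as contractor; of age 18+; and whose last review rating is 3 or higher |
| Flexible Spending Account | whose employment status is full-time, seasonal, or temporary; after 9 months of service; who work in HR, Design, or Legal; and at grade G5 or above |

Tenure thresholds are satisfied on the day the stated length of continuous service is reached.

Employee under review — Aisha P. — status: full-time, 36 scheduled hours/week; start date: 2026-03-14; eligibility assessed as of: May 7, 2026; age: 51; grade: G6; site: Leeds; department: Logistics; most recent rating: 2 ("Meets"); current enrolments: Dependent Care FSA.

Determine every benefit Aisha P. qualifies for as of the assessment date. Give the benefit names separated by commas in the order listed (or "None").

Service from 2026-03-14 to May 7, 2026: 54 days.
Paid Parental Leave — service 54 days < 60 days ✗ → not eligible.
Internet Stipend — status full-time ✓ (not excluded); service 54 days < 60 days ✗ → not eligible.
Parking Benefit — service 54 days ≥ 45 days ✓; rating 2 ≥ 2 ✓; site Leeds ✗ (not Lyon) → not eligible.
Dependent Care FSA — status full-time ✓; age 51 ≥ 18 ✓; 36 hrs/wk ≥ 24 ✓ → eligible.
Profit Sharing Plan — status full-time ✓ (not excluded); age 51 ≥ 18 ✓; rating 2 < 3 ✗ → not eligible.
Flexible Spending Account — status full-time ✓; service 54 days < 9 months (≈270 days) ✗ → not eligible.

Dependent Care FSA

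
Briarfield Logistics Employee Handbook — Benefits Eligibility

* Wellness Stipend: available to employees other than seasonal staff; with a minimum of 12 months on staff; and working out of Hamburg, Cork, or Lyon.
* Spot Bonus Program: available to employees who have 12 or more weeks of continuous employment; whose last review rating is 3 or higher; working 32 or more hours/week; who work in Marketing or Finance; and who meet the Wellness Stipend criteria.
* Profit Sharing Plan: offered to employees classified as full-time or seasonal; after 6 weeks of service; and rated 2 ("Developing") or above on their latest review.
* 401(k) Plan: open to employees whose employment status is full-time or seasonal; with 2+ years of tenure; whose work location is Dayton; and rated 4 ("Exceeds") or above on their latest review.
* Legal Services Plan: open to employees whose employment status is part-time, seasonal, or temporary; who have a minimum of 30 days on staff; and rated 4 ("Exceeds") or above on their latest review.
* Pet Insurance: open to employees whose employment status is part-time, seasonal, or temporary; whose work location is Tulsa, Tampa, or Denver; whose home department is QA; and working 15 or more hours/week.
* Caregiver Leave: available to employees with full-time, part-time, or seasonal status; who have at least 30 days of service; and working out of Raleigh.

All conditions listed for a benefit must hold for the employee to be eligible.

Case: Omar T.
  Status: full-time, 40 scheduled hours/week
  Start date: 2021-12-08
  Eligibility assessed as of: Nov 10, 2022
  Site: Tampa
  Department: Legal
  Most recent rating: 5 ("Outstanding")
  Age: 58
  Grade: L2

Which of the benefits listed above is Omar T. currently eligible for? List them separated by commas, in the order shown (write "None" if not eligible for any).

Profit Sharing Plan

Service from 2021-12-08 to Nov 10, 2022: 337 days.
Wellness Stipend — status full-time ✓ (not excluded); service 337 days < 12 months (≈360 days) ✗ → not eligible.
Spot Bonus Program — service 337 days ≥ 12 weeks (≈84 days) ✓; rating 5 ≥ 3 ✓; 40 hrs/wk ≥ 32 ✓; dept Legal ✗ → not eligible.
Profit Sharing Plan — status full-time ✓; service 337 days ≥ 6 weeks (≈42 days) ✓; rating 5 ≥ 2 ✓ → eligible.
401(k) Plan — status full-time ✓; service 337 days < 2 years (≈730 days) ✗ → not eligible.
Legal Services Plan — status full-time ✗ (requires part-time, seasonal, or temporary) → not eligible.
Pet Insurance — status full-time ✗ (requires part-time, seasonal, or temporary) → not eligible.
Caregiver Leave — status full-time ✓; service 337 days ≥ 30 days ✓; site Tampa ✗ (not Raleigh) → not eligible.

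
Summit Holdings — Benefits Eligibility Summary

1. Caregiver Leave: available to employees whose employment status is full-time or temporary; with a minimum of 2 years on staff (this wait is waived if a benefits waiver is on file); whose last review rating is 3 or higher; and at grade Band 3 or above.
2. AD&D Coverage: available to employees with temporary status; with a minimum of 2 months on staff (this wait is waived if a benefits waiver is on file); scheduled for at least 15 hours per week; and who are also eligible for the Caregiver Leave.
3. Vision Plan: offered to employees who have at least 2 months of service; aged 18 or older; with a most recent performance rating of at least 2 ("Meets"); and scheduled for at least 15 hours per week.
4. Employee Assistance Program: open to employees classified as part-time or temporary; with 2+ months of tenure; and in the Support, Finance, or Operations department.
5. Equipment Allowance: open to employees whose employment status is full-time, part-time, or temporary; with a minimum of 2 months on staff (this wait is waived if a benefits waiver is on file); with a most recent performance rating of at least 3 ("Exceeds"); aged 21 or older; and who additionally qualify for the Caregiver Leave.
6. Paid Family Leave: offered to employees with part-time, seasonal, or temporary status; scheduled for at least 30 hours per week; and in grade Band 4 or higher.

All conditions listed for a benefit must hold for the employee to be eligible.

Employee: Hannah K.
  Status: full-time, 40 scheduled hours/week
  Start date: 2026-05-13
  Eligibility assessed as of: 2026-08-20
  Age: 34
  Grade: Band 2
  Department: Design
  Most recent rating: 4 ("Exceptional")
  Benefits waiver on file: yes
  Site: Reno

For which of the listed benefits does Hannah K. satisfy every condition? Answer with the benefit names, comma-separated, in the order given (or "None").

Vision Plan

Service from 2026-05-13 to 2026-08-20: 99 days.
Caregiver Leave — status full-time ✓; benefits waiver on file ✓; rating 4 ≥ 3 ✓; grade Band 2 < Band 3 ✗ → not eligible.
AD&D Coverage — status full-time ✗ (requires temporary) → not eligible.
Vision Plan — service 99 days ≥ 2 months (≈60 days) ✓; age 34 ≥ 18 ✓; rating 4 ≥ 2 ✓; 40 hrs/wk ≥ 15 ✓ → eligible.
Employee Assistance Program — status full-time ✗ (requires part-time or temporary) → not eligible.
Equipment Allowance — status full-time ✓; benefits waiver on file ✓; rating 4 ≥ 3 ✓; age 34 ≥ 21 ✓; not eligible for Caregiver Leave ✗ → not eligible.
Paid Family Leave — status full-time ✗ (requires part-time, seasonal, or temporary) → not eligible.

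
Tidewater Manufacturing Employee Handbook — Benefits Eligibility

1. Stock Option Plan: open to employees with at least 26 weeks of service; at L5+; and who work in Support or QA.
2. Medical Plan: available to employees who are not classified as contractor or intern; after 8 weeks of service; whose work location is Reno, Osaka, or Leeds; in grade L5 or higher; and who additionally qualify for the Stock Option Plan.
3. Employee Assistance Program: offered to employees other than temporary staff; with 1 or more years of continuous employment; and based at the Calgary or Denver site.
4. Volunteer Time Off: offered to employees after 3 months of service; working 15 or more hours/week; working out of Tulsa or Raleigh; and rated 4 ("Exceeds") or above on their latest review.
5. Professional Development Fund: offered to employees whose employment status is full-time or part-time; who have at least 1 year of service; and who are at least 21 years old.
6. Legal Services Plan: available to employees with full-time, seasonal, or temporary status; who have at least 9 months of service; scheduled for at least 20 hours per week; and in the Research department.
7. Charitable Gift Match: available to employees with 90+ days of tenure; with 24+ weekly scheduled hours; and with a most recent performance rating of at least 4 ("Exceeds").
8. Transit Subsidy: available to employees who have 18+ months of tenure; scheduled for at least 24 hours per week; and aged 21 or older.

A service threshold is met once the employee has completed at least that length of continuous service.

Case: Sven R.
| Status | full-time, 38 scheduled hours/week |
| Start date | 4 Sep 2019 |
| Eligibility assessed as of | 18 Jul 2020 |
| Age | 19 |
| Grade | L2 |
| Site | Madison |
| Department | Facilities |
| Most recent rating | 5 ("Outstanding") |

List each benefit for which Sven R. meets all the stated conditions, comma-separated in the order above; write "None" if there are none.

Service from 4 Sep 2019 to 18 Jul 2020: 318 days.
Stock Option Plan — service 318 days ≥ 26 weeks (≈182 days) ✓; grade L2 < L5 ✗ → not eligible.
Medical Plan — status full-time ✓ (not excluded); service 318 days ≥ 8 weeks (≈56 days) ✓; site Madison ✗ (not Reno, Osaka, or Leeds) → not eligible.
Employee Assistance Program — status full-time ✓ (not excluded); service 318 days < 1 year (≈365 days) ✗ → not eligible.
Volunteer Time Off — service 318 days ≥ 3 months (≈90 days) ✓; 38 hrs/wk ≥ 15 ✓; site Madison ✗ (not Tulsa or Raleigh) → not eligible.
Professional Development Fund — status full-time ✓; service 318 days < 1 year (≈365 days) ✗ → not eligible.
Legal Services Plan — status full-time ✓; service 318 days ≥ 9 months (≈270 days) ✓; 38 hrs/wk ≥ 20 ✓; dept Facilities ✗ → not eligible.
Charitable Gift Match — service 318 days ≥ 90 days ✓; 38 hrs/wk ≥ 24 ✓; rating 5 ≥ 4 ✓ → eligible.
Transit Subsidy — service 318 days < 18 months (≈540 days) ✗ → not eligible.

Charitable Gift Match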